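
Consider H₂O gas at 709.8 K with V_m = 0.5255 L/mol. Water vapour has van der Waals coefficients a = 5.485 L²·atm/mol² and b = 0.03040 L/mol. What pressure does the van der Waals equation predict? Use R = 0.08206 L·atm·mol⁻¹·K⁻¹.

P ≈ 97.78 atm

P = RT/(V_m − b) − a/V_m²
RT/(V_m − b) = (0.08206)(709.8)/(0.5255 − 0.03040) = 58.246/0.49510 = 117.64 atm
a/V_m² = 5.485/(0.5255)² = 19.862 atm
P = 117.64 − 19.862 = 97.78 atm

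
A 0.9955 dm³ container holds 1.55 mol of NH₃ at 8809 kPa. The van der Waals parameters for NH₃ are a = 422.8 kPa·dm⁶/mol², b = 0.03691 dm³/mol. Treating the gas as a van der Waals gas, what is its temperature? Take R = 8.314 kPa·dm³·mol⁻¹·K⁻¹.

T ≈ 716.0 K

T = (P + a n²/V²)(V − nb)/(nR)
P + a n²/V² = 8809 + (422.8)(1.55)²/(0.9955)² = 9834.0 kPa
V − nb = 0.9955 − (1.55)(0.03691) = 0.93829 dm³
T = (9834.0)(0.93829)/((1.55)(8.314)) = 716.0 K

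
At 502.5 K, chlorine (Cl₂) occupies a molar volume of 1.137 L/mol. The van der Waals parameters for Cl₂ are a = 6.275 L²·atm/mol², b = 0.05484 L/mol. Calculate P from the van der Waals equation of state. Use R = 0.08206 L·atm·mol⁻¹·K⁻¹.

P = RT/(V_m − b) − a/V_m²
RT/(V_m − b) = (0.08206)(502.5)/(1.137 − 0.05484) = 41.235/1.0822 = 38.103 atm
a/V_m² = 6.275/(1.137)² = 4.8539 atm
P = 38.103 − 4.8539 = 33.25 atm

P ≈ 33.25 atm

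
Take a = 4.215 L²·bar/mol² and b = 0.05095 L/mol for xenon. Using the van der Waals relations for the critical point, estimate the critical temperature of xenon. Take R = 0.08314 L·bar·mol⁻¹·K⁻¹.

T_c ≈ 294.8 K

For a van der Waals gas, T_c = 8a/(27Rb).
T_c = 8×4.215/(27×0.08314×0.05095) = 33.720/0.11437 = 294.8 K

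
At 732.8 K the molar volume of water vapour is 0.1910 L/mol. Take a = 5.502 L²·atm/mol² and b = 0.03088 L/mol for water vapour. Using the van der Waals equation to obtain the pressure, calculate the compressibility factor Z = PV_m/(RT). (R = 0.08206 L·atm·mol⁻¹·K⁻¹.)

Z ≈ 0.7138

P = RT/(V_m − b) − a/V_m² = (0.08206)(732.8)/(0.1910 − 0.03088) − 5.502/(0.1910)²
  = 60.134/0.16012 − 150.82 = 375.56 − 150.82 = 224.74 atm
Z = PV_m/(RT) = (224.74)(0.1910)/((0.08206)(732.8)) = 42.925/60.134 = 0.7138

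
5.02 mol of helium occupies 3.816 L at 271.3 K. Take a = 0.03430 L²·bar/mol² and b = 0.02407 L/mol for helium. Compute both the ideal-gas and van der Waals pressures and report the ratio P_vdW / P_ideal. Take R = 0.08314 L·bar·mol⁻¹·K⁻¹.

Ideal: P_ideal = nRT/V = (5.02)(0.08314)(271.3)/3.816 = 29.6726 bar
vdW: P = nRT/(V − nb) − a n²/V² = 113.231/3.69517 − 0.864374/14.5619 = 30.6430 − 0.0593586 = 30.5836 bar
Ratio = 30.5836/29.6726 = 1.031

P_vdW / P_ideal ≈ 1.031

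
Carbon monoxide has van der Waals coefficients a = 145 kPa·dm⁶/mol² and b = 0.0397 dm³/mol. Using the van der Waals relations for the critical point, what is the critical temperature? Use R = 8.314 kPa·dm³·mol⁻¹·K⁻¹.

For a van der Waals gas, T_c = 8a/(27Rb).
T_c = 8×145/(27×8.314×0.0397) = 1160.0/8.9118 = 130.2 K

T_c ≈ 130.2 K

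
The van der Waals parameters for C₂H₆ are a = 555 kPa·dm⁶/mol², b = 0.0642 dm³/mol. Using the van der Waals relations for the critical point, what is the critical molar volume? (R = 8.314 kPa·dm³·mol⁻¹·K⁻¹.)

V_m,c ≈ 0.1926 dm³/mol

For a van der Waals gas, V_m,c = 3b.
V_m,c = 3×0.0642 = 0.1926 dm³/mol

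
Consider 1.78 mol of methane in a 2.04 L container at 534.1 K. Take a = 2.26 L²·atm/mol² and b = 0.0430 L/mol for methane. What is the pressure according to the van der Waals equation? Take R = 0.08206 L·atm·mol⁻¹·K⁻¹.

P = nRT/(V − nb) − a n²/V²
nRT/(V − nb) = (1.78)(0.08206)(534.1)/(2.04 − 1.78×0.0430) = 78.014/1.9635 = 39.732 atm
a n²/V² = (2.26)(1.78)²/(2.04)² = 1.7206 atm
P = 39.732 − 1.7206 = 38.01 atm

P ≈ 38.01 atm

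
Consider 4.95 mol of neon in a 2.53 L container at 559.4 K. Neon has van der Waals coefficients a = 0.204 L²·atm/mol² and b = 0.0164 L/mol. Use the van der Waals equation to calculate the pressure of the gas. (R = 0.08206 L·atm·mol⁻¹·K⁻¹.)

P = nRT/(V − nb) − a n²/V²
nRT/(V − nb) = (4.95)(0.08206)(559.4)/(2.53 − 4.95×0.0164) = 227.23/2.4488 = 92.792 atm
a n²/V² = (0.204)(4.95)²/(2.53)² = 0.78091 atm
P = 92.792 − 0.78091 = 92.01 atm

P ≈ 92.01 atm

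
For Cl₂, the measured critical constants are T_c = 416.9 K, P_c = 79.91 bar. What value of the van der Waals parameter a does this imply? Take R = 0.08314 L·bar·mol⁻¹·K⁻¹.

a ≈ 6.343 L²·bar/mol²

From T_c = 8a/(27Rb) and P_c = a/(27b²): a = 27 R² T_c²/(64 P_c).
a = 27×(0.08314)²×(416.9)²/(64×79.91) = 32438/5114.2 = 6.343 L²·bar/mol²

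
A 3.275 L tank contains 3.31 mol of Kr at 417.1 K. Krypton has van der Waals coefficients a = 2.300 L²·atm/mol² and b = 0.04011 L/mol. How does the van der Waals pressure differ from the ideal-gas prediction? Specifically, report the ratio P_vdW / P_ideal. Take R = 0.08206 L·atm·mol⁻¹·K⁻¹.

P_vdW / P_ideal ≈ 0.9743

Ideal: P_ideal = nRT/V = (3.31)(0.08206)(417.1)/3.275 = 34.5930 atm
vdW: P = nRT/(V − nb) − a n²/V² = 113.292/3.14224 − 25.1990/10.7256 = 36.0545 − 2.34943 = 33.7051 atm
Ratio = 33.7051/34.5930 = 0.9743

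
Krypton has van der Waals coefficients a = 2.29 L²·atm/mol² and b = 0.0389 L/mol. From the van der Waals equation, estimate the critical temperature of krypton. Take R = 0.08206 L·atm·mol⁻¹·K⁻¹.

For a van der Waals gas, T_c = 8a/(27Rb).
T_c = 8×2.29/(27×0.08206×0.0389) = 18.320/0.086188 = 212.6 K

T_c ≈ 212.6 K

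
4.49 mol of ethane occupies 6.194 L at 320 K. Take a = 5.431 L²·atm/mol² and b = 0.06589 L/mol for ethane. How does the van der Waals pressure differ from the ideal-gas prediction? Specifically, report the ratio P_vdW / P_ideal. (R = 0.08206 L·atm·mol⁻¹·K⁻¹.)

Ideal: P_ideal = nRT/V = (4.49)(0.08206)(320)/6.194 = 19.0352 atm
vdW: P = nRT/(V − nb) − a n²/V² = 117.904/5.89815 − 109.490/38.3656 = 19.9900 − 2.85386 = 17.1361 atm
Ratio = 17.1361/19.0352 = 0.9002

P_vdW / P_ideal ≈ 0.9002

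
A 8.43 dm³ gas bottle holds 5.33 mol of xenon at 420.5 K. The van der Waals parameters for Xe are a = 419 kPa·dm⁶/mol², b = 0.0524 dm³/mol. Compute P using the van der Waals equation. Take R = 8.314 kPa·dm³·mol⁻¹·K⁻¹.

P = nRT/(V − nb) − a n²/V²
nRT/(V − nb) = (5.33)(8.314)(420.5)/(8.43 − 5.33×0.0524) = 18634/8.1507 = 2286.2 kPa
a n²/V² = (419)(5.33)²/(8.43)² = 167.50 kPa
P = 2286.2 − 167.50 = 2119 kPa

P ≈ 2119 kPa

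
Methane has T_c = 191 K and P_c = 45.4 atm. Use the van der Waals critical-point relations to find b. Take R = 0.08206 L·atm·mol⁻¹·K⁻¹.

b ≈ 0.04315 L/mol

From T_c = 8a/(27Rb) and P_c = a/(27b²): b = R T_c/(8 P_c).
b = (0.08206)(191)/(8×45.4) = 15.673/363.20 = 0.04315 L/mol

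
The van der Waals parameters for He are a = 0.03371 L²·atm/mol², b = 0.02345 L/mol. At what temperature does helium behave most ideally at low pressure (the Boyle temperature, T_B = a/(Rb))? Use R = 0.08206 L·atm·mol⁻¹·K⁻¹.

For a van der Waals gas the second virial coefficient B₂ = b − a/(RT) vanishes at T_B = a/(Rb).
T_B = 0.03371/(0.08206×0.02345) = 0.03371/0.0019243 = 17.52 K

T_B ≈ 17.52 K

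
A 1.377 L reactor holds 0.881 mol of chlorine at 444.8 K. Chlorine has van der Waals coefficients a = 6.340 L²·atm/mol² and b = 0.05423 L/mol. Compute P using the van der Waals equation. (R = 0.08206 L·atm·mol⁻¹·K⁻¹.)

P = nRT/(V − nb) − a n²/V²
nRT/(V − nb) = (0.881)(0.08206)(444.8)/(1.377 − 0.881×0.05423) = 32.157/1.3292 = 24.193 atm
a n²/V² = (6.340)(0.881)²/(1.377)² = 2.5952 atm
P = 24.193 − 2.5952 = 21.60 atm

P ≈ 21.60 atm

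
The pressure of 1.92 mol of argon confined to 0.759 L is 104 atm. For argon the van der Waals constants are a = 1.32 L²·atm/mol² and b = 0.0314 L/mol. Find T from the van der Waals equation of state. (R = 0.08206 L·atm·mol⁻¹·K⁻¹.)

T ≈ 498.7 K

T = (P + a n²/V²)(V − nb)/(nR)
P + a n²/V² = 104 + (1.32)(1.92)²/(0.759)² = 112.45 atm
V − nb = 0.759 − (1.92)(0.0314) = 0.69871 L
T = (112.45)(0.69871)/((1.92)(0.08206)) = 498.7 K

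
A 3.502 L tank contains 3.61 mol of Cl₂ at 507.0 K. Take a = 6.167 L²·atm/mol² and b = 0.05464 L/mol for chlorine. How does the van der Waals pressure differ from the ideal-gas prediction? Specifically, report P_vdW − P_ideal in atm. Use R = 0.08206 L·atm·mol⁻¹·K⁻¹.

ΔP ≈ -3.993 atm

Ideal: P_ideal = nRT/V = (3.61)(0.08206)(507.0)/3.502 = 42.8875 atm
vdW: P = nRT/(V − nb) − a n²/V² = 150.192/3.30475 − 80.3690/12.2640 = 45.4473 − 6.55325 = 38.8941 atm
ΔP = 38.8941 − 42.8875 = -3.993 atm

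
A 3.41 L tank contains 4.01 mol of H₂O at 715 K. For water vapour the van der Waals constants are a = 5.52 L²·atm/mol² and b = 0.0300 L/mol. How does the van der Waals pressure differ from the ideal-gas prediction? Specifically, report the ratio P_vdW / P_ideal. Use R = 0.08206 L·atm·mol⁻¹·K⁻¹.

Ideal: P_ideal = nRT/V = (4.01)(0.08206)(715)/3.41 = 68.9966 atm
vdW: P = nRT/(V − nb) − a n²/V² = 235.278/3.28970 − 88.7622/11.6281 = 71.5196 − 7.63342 = 63.8862 atm
Ratio = 63.8862/68.9966 = 0.9259

P_vdW / P_ideal ≈ 0.9259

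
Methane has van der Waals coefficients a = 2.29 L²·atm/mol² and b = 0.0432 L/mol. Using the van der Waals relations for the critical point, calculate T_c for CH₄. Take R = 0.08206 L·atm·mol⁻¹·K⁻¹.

T_c ≈ 191.4 K

For a van der Waals gas, T_c = 8a/(27Rb).
T_c = 8×2.29/(27×0.08206×0.0432) = 18.320/0.095715 = 191.4 K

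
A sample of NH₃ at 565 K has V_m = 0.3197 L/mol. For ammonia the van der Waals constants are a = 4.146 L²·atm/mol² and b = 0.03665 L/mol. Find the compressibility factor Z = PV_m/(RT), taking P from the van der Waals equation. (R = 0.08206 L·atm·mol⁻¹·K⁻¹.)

Z ≈ 0.8498

P = RT/(V_m − b) − a/V_m² = (0.08206)(565)/(0.3197 − 0.03665) − 4.146/(0.3197)²
  = 46.364/0.28305 − 40.564 = 163.80 − 40.564 = 123.24 atm
Z = PV_m/(RT) = (123.24)(0.3197)/((0.08206)(565)) = 39.400/46.364 = 0.8498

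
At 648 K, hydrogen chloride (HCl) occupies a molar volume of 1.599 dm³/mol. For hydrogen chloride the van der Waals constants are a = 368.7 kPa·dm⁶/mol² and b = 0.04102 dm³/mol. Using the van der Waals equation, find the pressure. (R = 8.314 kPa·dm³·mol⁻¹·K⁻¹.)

P ≈ 3314 kPa

P = RT/(V_m − b) − a/V_m²
RT/(V_m − b) = (8.314)(648)/(1.599 − 0.04102) = 5387.5/1.5580 = 3458.0 kPa
a/V_m² = 368.7/(1.599)² = 144.20 kPa
P = 3458.0 − 144.20 = 3314 kPa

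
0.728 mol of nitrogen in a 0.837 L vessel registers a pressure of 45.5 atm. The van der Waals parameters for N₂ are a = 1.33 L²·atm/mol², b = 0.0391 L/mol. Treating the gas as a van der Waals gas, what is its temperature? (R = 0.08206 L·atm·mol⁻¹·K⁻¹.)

T = (P + a n²/V²)(V − nb)/(nR)
P + a n²/V² = 45.5 + (1.33)(0.728)²/(0.837)² = 46.506 atm
V − nb = 0.837 − (0.728)(0.0391) = 0.80854 L
T = (46.506)(0.80854)/((0.728)(0.08206)) = 629.4 K

T ≈ 629.4 K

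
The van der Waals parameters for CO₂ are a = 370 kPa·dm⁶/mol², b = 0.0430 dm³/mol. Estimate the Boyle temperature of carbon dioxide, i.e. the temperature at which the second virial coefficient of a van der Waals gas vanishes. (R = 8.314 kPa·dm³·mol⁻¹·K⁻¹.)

For a van der Waals gas the second virial coefficient B₂ = b − a/(RT) vanishes at T_B = a/(Rb).
T_B = 370/(8.314×0.0430) = 370/0.35750 = 1035 K

T_B ≈ 1035 K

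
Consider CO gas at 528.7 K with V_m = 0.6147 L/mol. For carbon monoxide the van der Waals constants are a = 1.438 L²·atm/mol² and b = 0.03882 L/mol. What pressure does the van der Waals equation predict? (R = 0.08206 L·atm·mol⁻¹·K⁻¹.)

P ≈ 71.53 atm

P = RT/(V_m − b) − a/V_m²
RT/(V_m − b) = (0.08206)(528.7)/(0.6147 − 0.03882) = 43.385/0.57588 = 75.337 atm
a/V_m² = 1.438/(0.6147)² = 3.8057 atm
P = 75.337 − 3.8057 = 71.53 atm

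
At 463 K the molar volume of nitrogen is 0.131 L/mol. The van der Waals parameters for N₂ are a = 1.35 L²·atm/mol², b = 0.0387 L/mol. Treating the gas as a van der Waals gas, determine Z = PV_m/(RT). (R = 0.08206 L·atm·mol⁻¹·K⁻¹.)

P = RT/(V_m − b) − a/V_m² = (0.08206)(463)/(0.131 − 0.0387) − 1.35/(0.131)²
  = 37.994/0.092300 − 78.667 = 411.64 − 78.667 = 332.97 atm
Z = PV_m/(RT) = (332.97)(0.131)/((0.08206)(463)) = 43.619/37.994 = 1.148

Z ≈ 1.148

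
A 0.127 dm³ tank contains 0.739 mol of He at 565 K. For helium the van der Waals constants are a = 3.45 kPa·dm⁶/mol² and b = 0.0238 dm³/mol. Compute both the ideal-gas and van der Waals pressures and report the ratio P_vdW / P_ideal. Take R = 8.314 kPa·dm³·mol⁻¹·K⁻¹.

Ideal: P_ideal = nRT/V = (0.739)(8.314)(565)/0.127 = 27333.7 kPa
vdW: P = nRT/(V − nb) − a n²/V² = 3471.39/0.109412 − 1.88412/0.0161290 = 31727.7 − 116.816 = 31610.9 kPa
Ratio = 31610.9/27333.7 = 1.156

P_vdW / P_ideal ≈ 1.156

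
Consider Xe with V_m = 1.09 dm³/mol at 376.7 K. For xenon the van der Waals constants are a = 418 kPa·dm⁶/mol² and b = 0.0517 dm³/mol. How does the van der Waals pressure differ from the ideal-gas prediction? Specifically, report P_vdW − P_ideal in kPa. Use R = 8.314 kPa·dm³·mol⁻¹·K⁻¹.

ΔP ≈ -208.8 kPa

Ideal: P_ideal = RT/V_m = (8.314)(376.7)/1.09 = 2873.29 kPa
vdW: P = RT/(V_m − b) − a/V_m² = 3131.88/1.03830 − 418/1.18810 = 3016.35 − 351.822 = 2664.53 kPa
ΔP = 2664.53 − 2873.29 = -208.8 kPa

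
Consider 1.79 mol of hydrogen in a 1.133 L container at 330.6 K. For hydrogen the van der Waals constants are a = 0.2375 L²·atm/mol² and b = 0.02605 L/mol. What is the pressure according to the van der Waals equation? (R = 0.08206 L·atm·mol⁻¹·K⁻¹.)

P = nRT/(V − nb) − a n²/V²
nRT/(V − nb) = (1.79)(0.08206)(330.6)/(1.133 − 1.79×0.02605) = 48.561/1.0864 = 44.699 atm
a n²/V² = (0.2375)(1.79)²/(1.133)² = 0.59280 atm
P = 44.699 − 0.59280 = 44.11 atm

P ≈ 44.11 atm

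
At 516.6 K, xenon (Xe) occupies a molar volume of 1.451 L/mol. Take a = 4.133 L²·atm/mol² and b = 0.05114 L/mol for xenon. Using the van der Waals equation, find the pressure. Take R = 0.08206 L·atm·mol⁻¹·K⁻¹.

P = RT/(V_m − b) − a/V_m²
RT/(V_m − b) = (0.08206)(516.6)/(1.451 − 0.05114) = 42.392/1.3999 = 30.282 atm
a/V_m² = 4.133/(1.451)² = 1.9630 atm
P = 30.282 − 1.9630 = 28.32 atm

P ≈ 28.32 atm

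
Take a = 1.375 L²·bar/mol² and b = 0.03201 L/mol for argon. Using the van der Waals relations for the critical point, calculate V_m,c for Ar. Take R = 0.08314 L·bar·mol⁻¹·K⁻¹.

V_m,c ≈ 0.09603 L/mol

For a van der Waals gas, V_m,c = 3b.
V_m,c = 3×0.03201 = 0.09603 L/mol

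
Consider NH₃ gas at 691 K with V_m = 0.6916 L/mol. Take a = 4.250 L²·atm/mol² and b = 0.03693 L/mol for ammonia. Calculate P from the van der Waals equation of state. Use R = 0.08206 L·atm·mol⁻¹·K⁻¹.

P ≈ 77.73 atm

P = RT/(V_m − b) − a/V_m²
RT/(V_m − b) = (0.08206)(691)/(0.6916 − 0.03693) = 56.703/0.65467 = 86.613 atm
a/V_m² = 4.250/(0.6916)² = 8.8854 atm
P = 86.613 − 8.8854 = 77.73 atm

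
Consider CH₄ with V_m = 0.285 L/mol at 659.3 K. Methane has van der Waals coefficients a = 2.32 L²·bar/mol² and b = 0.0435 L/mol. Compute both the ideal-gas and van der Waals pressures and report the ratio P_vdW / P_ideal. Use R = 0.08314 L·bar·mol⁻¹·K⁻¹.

Ideal: P_ideal = RT/V_m = (0.08314)(659.3)/0.285 = 192.331 bar
vdW: P = RT/(V_m − b) − a/V_m² = 54.8142/0.241500 − 2.32/0.0812250 = 226.974 − 28.5626 = 198.411 bar
Ratio = 198.411/192.331 = 1.032

P_vdW / P_ideal ≈ 1.032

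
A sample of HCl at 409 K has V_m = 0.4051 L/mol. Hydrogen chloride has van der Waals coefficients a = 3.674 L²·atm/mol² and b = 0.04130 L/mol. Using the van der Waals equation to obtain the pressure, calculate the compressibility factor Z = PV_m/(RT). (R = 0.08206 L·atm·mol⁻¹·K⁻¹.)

P = RT/(V_m − b) − a/V_m² = (0.08206)(409)/(0.4051 − 0.04130) − 3.674/(0.4051)²
  = 33.563/0.36380 − 22.388 = 92.257 − 22.388 = 69.869 atm
Z = PV_m/(RT) = (69.869)(0.4051)/((0.08206)(409)) = 28.304/33.563 = 0.8433

Z ≈ 0.8433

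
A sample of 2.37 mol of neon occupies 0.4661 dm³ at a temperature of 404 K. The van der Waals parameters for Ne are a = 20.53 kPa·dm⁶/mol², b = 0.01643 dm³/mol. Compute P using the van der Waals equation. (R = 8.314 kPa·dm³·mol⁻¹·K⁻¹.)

P = nRT/(V − nb) − a n²/V²
nRT/(V − nb) = (2.37)(8.314)(404)/(0.4661 − 2.37×0.01643) = 7960.5/0.42716 = 18636 kPa
a n²/V² = (20.53)(2.37)²/(0.4661)² = 530.80 kPa
P = 18636 − 530.80 = 18105 kPa

P ≈ 18105 kPa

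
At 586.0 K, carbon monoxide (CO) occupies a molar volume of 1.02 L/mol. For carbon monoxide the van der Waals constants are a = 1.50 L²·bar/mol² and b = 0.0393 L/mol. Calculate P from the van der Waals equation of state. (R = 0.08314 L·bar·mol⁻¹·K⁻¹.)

P = RT/(V_m − b) − a/V_m²
RT/(V_m − b) = (0.08314)(586.0)/(1.02 − 0.0393) = 48.720/0.98070 = 49.679 bar
a/V_m² = 1.50/(1.02)² = 1.4418 bar
P = 49.679 − 1.4418 = 48.24 bar

P ≈ 48.24 bar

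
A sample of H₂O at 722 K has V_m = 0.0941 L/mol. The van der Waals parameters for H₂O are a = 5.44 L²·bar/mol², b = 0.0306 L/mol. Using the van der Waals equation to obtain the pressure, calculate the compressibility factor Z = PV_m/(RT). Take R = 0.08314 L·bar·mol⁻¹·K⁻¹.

Z ≈ 0.5188

P = RT/(V_m − b) − a/V_m² = (0.08314)(722)/(0.0941 − 0.0306) − 5.44/(0.0941)²
  = 60.027/0.063500 − 614.36 = 945.31 − 614.36 = 330.95 bar
Z = PV_m/(RT) = (330.95)(0.0941)/((0.08314)(722)) = 31.142/60.027 = 0.5188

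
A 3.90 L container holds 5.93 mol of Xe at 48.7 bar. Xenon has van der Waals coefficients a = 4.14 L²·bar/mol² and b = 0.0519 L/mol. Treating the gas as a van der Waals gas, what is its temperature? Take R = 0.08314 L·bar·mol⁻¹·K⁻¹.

T = (P + a n²/V²)(V − nb)/(nR)
P + a n²/V² = 48.7 + (4.14)(5.93)²/(3.90)² = 58.272 bar
V − nb = 3.90 − (5.93)(0.0519) = 3.5922 L
T = (58.272)(3.5922)/((5.93)(0.08314)) = 424.6 K

T ≈ 424.6 K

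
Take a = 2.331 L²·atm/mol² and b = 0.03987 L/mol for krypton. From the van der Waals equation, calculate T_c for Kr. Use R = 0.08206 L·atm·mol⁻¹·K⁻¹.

T_c ≈ 211.1 K

For a van der Waals gas, T_c = 8a/(27Rb).
T_c = 8×2.331/(27×0.08206×0.03987) = 18.648/0.088337 = 211.1 K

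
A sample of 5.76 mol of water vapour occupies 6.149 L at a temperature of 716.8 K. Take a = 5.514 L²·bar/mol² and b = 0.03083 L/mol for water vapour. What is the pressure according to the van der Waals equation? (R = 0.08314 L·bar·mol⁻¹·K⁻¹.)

P ≈ 52.65 bar

P = nRT/(V − nb) − a n²/V²
nRT/(V − nb) = (5.76)(0.08314)(716.8)/(6.149 − 5.76×0.03083) = 343.27/5.9714 = 57.486 bar
a n²/V² = (5.514)(5.76)²/(6.149)² = 4.8384 bar
P = 57.486 − 4.8384 = 52.65 bar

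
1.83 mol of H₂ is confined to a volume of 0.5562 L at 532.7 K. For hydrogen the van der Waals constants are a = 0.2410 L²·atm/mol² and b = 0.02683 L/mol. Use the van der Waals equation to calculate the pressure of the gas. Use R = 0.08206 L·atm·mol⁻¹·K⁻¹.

P ≈ 155.1 atm

P = nRT/(V − nb) − a n²/V²
nRT/(V − nb) = (1.83)(0.08206)(532.7)/(0.5562 − 1.83×0.02683) = 79.995/0.50710 = 157.75 atm
a n²/V² = (0.2410)(1.83)²/(0.5562)² = 2.6089 atm
P = 157.75 − 2.6089 = 155.1 atm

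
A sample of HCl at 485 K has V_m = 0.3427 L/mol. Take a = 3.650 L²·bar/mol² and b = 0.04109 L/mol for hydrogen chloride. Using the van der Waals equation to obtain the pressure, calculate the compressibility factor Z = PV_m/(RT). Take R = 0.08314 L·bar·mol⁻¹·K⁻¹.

P = RT/(V_m − b) − a/V_m² = (0.08314)(485)/(0.3427 − 0.04109) − 3.650/(0.3427)²
  = 40.323/0.30161 − 31.079 = 133.69 − 31.079 = 102.61 bar
Z = PV_m/(RT) = (102.61)(0.3427)/((0.08314)(485)) = 35.164/40.323 = 0.8721

Z ≈ 0.8721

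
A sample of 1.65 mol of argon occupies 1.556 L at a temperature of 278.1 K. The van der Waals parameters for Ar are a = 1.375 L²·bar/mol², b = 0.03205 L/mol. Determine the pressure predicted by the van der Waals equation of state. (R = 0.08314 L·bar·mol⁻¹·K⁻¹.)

P ≈ 23.83 bar

P = nRT/(V − nb) − a n²/V²
nRT/(V − nb) = (1.65)(0.08314)(278.1)/(1.556 − 1.65×0.03205) = 38.150/1.5031 = 25.381 bar
a n²/V² = (1.375)(1.65)²/(1.556)² = 1.5461 bar
P = 25.381 − 1.5461 = 23.83 bar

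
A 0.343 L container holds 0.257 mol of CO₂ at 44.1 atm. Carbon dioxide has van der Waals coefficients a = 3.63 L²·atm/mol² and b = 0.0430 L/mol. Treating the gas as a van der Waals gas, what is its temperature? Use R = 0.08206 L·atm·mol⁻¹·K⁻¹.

T ≈ 726.2 K

T = (P + a n²/V²)(V − nb)/(nR)
P + a n²/V² = 44.1 + (3.63)(0.257)²/(0.343)² = 46.138 atm
V − nb = 0.343 − (0.257)(0.0430) = 0.33195 L
T = (46.138)(0.33195)/((0.257)(0.08206)) = 726.2 K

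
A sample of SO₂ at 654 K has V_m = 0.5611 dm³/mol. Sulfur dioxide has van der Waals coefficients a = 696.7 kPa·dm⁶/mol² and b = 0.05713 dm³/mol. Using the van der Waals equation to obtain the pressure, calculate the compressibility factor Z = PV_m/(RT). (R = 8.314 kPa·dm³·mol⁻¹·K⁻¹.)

Z ≈ 0.8850

P = RT/(V_m − b) − a/V_m² = (8.314)(654)/(0.5611 − 0.05713) − 696.7/(0.5611)²
  = 5437.4/0.50397 − 2212.9 = 10789 − 2212.9 = 8576 kPa
Z = PV_m/(RT) = (8576)(0.5611)/((8.314)(654)) = 4812.0/5437.4 = 0.8850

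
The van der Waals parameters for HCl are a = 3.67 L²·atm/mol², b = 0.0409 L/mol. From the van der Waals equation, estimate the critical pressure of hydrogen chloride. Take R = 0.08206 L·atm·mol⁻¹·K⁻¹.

For a van der Waals gas, P_c = a/(27b²).
P_c = 3.67/(27×(0.0409)²) = 3.67/0.045166 = 81.26 atm

P_c ≈ 81.26 atm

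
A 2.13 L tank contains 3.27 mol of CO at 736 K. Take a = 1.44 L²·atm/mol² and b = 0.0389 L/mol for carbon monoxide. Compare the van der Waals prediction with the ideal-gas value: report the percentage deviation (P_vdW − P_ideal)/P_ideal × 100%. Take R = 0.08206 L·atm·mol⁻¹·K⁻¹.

Ideal: P_ideal = nRT/V = (3.27)(0.08206)(736)/2.13 = 92.7209 atm
vdW: P = nRT/(V − nb) − a n²/V² = 197.495/2.00280 − 15.3978/4.53690 = 98.6094 − 3.39390 = 95.2155 atm
% deviation = (95.2155 − 92.7209)/92.7209 × 100% = 2.69%

2.69 %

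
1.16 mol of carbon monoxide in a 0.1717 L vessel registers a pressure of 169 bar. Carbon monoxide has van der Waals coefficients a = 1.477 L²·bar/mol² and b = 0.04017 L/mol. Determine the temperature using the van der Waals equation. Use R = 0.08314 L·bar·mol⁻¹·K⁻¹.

T = (P + a n²/V²)(V − nb)/(nR)
P + a n²/V² = 169 + (1.477)(1.16)²/(0.1717)² = 236.41 bar
V − nb = 0.1717 − (1.16)(0.04017) = 0.12510 L
T = (236.41)(0.12510)/((1.16)(0.08314)) = 306.7 K

T ≈ 306.7 K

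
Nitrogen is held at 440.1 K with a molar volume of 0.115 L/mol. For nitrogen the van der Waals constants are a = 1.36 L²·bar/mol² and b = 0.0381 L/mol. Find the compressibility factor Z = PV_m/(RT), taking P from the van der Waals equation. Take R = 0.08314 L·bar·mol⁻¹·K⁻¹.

P = RT/(V_m − b) − a/V_m² = (0.08314)(440.1)/(0.115 − 0.0381) − 1.36/(0.115)²
  = 36.590/0.076900 − 102.84 = 475.81 − 102.84 = 372.97 bar
Z = PV_m/(RT) = (372.97)(0.115)/((0.08314)(440.1)) = 42.892/36.590 = 1.172

Z ≈ 1.172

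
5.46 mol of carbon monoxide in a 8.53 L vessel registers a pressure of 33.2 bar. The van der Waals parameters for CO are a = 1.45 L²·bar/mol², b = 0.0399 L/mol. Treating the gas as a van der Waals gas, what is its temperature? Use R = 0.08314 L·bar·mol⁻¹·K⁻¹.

T = (P + a n²/V²)(V − nb)/(nR)
P + a n²/V² = 33.2 + (1.45)(5.46)²/(8.53)² = 33.794 bar
V − nb = 8.53 − (5.46)(0.0399) = 8.3121 L
T = (33.794)(8.3121)/((5.46)(0.08314)) = 618.8 K

T ≈ 618.8 K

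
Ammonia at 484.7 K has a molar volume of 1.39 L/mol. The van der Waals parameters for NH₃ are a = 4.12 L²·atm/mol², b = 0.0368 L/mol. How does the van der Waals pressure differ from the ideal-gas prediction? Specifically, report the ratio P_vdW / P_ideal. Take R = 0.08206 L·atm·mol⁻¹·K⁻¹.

Ideal: P_ideal = RT/V_m = (0.08206)(484.7)/1.39 = 28.6147 atm
vdW: P = RT/(V_m − b) − a/V_m² = 39.7745/1.35320 − 4.12/1.93210 = 29.3929 − 2.13239 = 27.2605 atm
Ratio = 27.2605/28.6147 = 0.9527

P_vdW / P_ideal ≈ 0.9527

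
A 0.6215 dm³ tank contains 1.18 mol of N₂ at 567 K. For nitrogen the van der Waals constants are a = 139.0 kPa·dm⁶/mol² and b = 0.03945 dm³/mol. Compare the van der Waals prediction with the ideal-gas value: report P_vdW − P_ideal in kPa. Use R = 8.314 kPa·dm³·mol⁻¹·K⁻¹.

ΔP ≈ 223.6 kPa

Ideal: P_ideal = nRT/V = (1.18)(8.314)(567)/0.6215 = 8950.23 kPa
vdW: P = nRT/(V − nb) − a n²/V² = 5562.56/0.574949 − 193.544/0.386262 = 9674.88 − 501.069 = 9173.81 kPa
ΔP = 9173.81 − 8950.23 = 223.6 kPa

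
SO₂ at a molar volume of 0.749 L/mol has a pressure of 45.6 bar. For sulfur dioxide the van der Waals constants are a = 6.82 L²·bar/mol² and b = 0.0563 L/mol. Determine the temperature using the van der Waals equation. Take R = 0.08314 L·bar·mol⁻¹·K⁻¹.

T ≈ 481.2 K

T = (P + a/V_m²)(V_m − b)/R
P + a/V_m² = 45.6 + 6.82/(0.749)² = 57.757 bar
V_m − b = 0.749 − 0.0563 = 0.69270 L/mol
T = (57.757)(0.69270)/0.08314 = 481.2 K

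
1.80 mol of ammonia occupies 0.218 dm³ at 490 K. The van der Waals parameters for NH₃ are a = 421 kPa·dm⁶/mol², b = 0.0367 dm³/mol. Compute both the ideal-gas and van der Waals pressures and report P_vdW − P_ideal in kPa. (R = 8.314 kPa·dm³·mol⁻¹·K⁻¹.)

ΔP ≈ -14077 kPa

Ideal: P_ideal = nRT/V = (1.80)(8.314)(490)/0.218 = 33637.4 kPa
vdW: P = nRT/(V − nb) − a n²/V² = 7332.95/0.151940 − 1364.04/0.0475240 = 48262.1 − 28702.1 = 19560.0 kPa
ΔP = 19560.0 − 33637.4 = -14077 kPa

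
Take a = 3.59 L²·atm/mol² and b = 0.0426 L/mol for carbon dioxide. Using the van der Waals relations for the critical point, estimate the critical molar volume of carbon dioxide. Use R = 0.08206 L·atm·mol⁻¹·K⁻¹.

For a van der Waals gas, V_m,c = 3b.
V_m,c = 3×0.0426 = 0.1278 L/mol

V_m,c ≈ 0.1278 L/mol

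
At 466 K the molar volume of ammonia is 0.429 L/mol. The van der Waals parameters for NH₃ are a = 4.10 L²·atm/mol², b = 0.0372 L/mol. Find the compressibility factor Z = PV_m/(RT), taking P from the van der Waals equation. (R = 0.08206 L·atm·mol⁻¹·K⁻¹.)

Z ≈ 0.8450

P = RT/(V_m − b) − a/V_m² = (0.08206)(466)/(0.429 − 0.0372) − 4.10/(0.429)²
  = 38.240/0.39180 − 22.278 = 97.601 − 22.278 = 75.323 atm
Z = PV_m/(RT) = (75.323)(0.429)/((0.08206)(466)) = 32.314/38.240 = 0.8450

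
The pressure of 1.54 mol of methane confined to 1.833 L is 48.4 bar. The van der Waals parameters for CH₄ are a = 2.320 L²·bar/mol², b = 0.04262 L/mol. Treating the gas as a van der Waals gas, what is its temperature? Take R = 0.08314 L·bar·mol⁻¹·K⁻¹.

T ≈ 690.7 K

T = (P + a n²/V²)(V − nb)/(nR)
P + a n²/V² = 48.4 + (2.320)(1.54)²/(1.833)² = 50.038 bar
V − nb = 1.833 − (1.54)(0.04262) = 1.7674 L
T = (50.038)(1.7674)/((1.54)(0.08314)) = 690.7 K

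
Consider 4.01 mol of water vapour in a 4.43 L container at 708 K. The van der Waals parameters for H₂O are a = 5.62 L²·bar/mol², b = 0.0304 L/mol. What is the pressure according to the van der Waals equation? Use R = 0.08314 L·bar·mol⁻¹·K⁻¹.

P = nRT/(V − nb) − a n²/V²
nRT/(V − nb) = (4.01)(0.08314)(708)/(4.43 − 4.01×0.0304) = 236.04/4.3081 = 54.790 bar
a n²/V² = (5.62)(4.01)²/(4.43)² = 4.6049 bar
P = 54.790 − 4.6049 = 50.19 bar

P ≈ 50.19 bar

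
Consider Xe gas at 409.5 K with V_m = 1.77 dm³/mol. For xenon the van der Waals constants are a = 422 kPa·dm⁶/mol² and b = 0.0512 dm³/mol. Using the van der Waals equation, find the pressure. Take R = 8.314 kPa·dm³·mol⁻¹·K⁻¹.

P = RT/(V_m − b) − a/V_m²
RT/(V_m − b) = (8.314)(409.5)/(1.77 − 0.0512) = 3404.6/1.7188 = 1980.8 kPa
a/V_m² = 422/(1.77)² = 134.70 kPa
P = 1980.8 − 134.70 = 1846 kPa

P ≈ 1846 kPa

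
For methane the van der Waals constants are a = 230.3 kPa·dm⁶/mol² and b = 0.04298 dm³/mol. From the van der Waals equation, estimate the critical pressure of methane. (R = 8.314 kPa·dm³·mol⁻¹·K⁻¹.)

For a van der Waals gas, P_c = a/(27b²).
P_c = 230.3/(27×(0.04298)²) = 230.3/0.049877 = 4617 kPa

P_c ≈ 4617 kPa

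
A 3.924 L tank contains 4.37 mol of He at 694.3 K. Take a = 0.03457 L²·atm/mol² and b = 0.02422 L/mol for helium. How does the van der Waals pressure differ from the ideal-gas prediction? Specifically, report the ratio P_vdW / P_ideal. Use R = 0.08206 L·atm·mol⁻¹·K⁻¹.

Ideal: P_ideal = nRT/V = (4.37)(0.08206)(694.3)/3.924 = 63.4499 atm
vdW: P = nRT/(V − nb) − a n²/V² = 248.978/3.81816 − 0.660180/15.3978 = 65.2089 − 0.0428750 = 65.1660 atm
Ratio = 65.1660/63.4499 = 1.027

P_vdW / P_ideal ≈ 1.027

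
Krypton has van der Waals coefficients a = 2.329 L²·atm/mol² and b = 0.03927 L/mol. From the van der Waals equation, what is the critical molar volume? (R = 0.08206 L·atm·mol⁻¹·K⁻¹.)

For a van der Waals gas, V_m,c = 3b.
V_m,c = 3×0.03927 = 0.1178 L/mol

V_m,c ≈ 0.1178 L/mol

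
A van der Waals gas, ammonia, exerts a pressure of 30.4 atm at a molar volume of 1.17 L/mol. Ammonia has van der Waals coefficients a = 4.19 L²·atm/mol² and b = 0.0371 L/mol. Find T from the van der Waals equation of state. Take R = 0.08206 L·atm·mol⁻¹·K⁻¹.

T ≈ 462.0 K

T = (P + a/V_m²)(V_m − b)/R
P + a/V_m² = 30.4 + 4.19/(1.17)² = 33.461 atm
V_m − b = 1.17 − 0.0371 = 1.1329 L/mol
T = (33.461)(1.1329)/0.08206 = 462.0 K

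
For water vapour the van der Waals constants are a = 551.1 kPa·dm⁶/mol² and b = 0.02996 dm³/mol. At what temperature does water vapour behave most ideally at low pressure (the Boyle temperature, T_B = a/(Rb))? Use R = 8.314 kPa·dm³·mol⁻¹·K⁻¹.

T_B ≈ 2212 K

For a van der Waals gas the second virial coefficient B₂ = b − a/(RT) vanishes at T_B = a/(Rb).
T_B = 551.1/(8.314×0.02996) = 551.1/0.24909 = 2212 K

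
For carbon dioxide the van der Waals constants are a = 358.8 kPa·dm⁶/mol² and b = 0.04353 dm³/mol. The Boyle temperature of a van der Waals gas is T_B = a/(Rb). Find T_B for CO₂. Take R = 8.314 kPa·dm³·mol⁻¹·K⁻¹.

T_B ≈ 991.4 K

For a van der Waals gas the second virial coefficient B₂ = b − a/(RT) vanishes at T_B = a/(Rb).
T_B = 358.8/(8.314×0.04353) = 358.8/0.36191 = 991.4 K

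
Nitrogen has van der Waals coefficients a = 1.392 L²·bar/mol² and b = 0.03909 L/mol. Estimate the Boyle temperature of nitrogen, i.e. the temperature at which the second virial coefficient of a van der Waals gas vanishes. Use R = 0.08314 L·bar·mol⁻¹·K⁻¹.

For a van der Waals gas the second virial coefficient B₂ = b − a/(RT) vanishes at T_B = a/(Rb).
T_B = 1.392/(0.08314×0.03909) = 1.392/0.0032499 = 428.3 K

T_B ≈ 428.3 K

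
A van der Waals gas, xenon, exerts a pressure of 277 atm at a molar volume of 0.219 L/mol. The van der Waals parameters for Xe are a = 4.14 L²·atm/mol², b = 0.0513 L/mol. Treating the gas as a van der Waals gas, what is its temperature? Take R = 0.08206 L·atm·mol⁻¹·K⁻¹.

T ≈ 742.5 K

T = (P + a/V_m²)(V_m − b)/R
P + a/V_m² = 277 + 4.14/(0.219)² = 363.32 atm
V_m − b = 0.219 − 0.0513 = 0.16770 L/mol
T = (363.32)(0.16770)/0.08206 = 742.5 K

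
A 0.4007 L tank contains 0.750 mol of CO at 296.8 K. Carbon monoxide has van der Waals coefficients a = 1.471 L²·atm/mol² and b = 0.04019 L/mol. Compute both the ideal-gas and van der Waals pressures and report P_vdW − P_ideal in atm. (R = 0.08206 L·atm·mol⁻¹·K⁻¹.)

Ideal: P_ideal = nRT/V = (0.750)(0.08206)(296.8)/0.4007 = 45.5866 atm
vdW: P = nRT/(V − nb) − a n²/V² = 18.2666/0.370558 − 0.827438/0.160560 = 49.2948 − 5.15345 = 44.1414 atm
ΔP = 44.1414 − 45.5866 = -1.445 atm

ΔP ≈ -1.445 atm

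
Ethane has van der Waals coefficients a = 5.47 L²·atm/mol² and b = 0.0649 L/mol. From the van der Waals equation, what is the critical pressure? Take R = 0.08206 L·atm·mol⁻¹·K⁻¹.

P_c ≈ 48.10 atm

For a van der Waals gas, P_c = a/(27b²).
P_c = 5.47/(27×(0.0649)²) = 5.47/0.11372 = 48.10 atm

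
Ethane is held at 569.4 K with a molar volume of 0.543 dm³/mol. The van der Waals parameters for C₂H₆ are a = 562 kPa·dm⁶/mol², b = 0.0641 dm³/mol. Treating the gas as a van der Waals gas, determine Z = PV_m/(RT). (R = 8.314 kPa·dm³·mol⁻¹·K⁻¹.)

Z ≈ 0.9152

P = RT/(V_m − b) − a/V_m² = (8.314)(569.4)/(0.543 − 0.0641) − 562/(0.543)²
  = 4734.0/0.47890 − 1906.1 = 9885.2 − 1906.1 = 7979.1 kPa
Z = PV_m/(RT) = (7979.1)(0.543)/((8.314)(569.4)) = 4332.7/4734.0 = 0.9152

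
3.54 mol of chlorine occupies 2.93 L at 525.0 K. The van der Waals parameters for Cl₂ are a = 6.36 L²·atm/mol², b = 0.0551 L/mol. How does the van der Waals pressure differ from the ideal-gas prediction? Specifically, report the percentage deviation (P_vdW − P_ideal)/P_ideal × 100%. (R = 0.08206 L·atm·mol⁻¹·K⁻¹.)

Ideal: P_ideal = nRT/V = (3.54)(0.08206)(525.0)/2.93 = 52.0507 atm
vdW: P = nRT/(V − nb) − a n²/V² = 152.509/2.73495 − 79.7010/8.58490 = 55.7630 − 9.28386 = 46.4791 atm
% deviation = (46.4791 − 52.0507)/52.0507 × 100% = -10.70%

-10.70 %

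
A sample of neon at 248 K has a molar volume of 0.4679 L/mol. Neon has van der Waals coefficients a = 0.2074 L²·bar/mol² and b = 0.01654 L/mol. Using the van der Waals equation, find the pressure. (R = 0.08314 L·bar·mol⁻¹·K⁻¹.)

P ≈ 44.73 bar

P = RT/(V_m − b) − a/V_m²
RT/(V_m − b) = (0.08314)(248)/(0.4679 − 0.01654) = 20.619/0.45136 = 45.682 bar
a/V_m² = 0.2074/(0.4679)² = 0.94733 bar
P = 45.682 − 0.94733 = 44.73 bar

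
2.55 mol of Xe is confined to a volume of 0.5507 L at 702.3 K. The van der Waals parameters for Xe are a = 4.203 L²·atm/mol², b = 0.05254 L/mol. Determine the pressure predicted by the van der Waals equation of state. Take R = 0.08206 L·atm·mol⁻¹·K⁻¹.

P = nRT/(V − nb) − a n²/V²
nRT/(V − nb) = (2.55)(0.08206)(702.3)/(0.5507 − 2.55×0.05254) = 146.96/0.41672 = 352.66 atm
a n²/V² = (4.203)(2.55)²/(0.5507)² = 90.118 atm
P = 352.66 − 90.118 = 262.5 atm

P ≈ 262.5 atm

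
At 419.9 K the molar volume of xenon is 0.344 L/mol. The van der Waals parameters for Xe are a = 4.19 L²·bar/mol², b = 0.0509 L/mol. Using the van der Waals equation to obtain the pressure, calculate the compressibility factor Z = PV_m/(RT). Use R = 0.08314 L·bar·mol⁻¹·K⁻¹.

P = RT/(V_m − b) − a/V_m² = (0.08314)(419.9)/(0.344 − 0.0509) − 4.19/(0.344)²
  = 34.910/0.29310 − 35.408 = 119.11 − 35.408 = 83.70 bar
Z = PV_m/(RT) = (83.70)(0.344)/((0.08314)(419.9)) = 28.793/34.910 = 0.8248

Z ≈ 0.8248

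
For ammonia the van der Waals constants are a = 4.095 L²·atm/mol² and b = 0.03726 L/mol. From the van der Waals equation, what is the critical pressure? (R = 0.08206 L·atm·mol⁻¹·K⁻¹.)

For a van der Waals gas, P_c = a/(27b²).
P_c = 4.095/(27×(0.03726)²) = 4.095/0.037484 = 109.2 atm

P_c ≈ 109.2 atm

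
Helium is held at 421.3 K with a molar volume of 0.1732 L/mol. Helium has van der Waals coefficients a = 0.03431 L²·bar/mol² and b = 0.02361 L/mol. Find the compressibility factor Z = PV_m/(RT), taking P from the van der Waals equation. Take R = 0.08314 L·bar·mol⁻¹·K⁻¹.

P = RT/(V_m − b) − a/V_m² = (0.08314)(421.3)/(0.1732 − 0.02361) − 0.03431/(0.1732)²
  = 35.027/0.14959 − 1.1437 = 234.15 − 1.1437 = 233.01 bar
Z = PV_m/(RT) = (233.01)(0.1732)/((0.08314)(421.3)) = 40.357/35.027 = 1.152

Z ≈ 1.152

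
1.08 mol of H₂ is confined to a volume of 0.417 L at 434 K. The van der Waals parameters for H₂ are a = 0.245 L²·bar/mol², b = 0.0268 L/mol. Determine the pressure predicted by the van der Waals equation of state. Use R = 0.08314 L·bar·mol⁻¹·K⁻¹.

P = nRT/(V − nb) − a n²/V²
nRT/(V − nb) = (1.08)(0.08314)(434)/(0.417 − 1.08×0.0268) = 38.969/0.38806 = 100.42 bar
a n²/V² = (0.245)(1.08)²/(0.417)² = 1.6434 bar
P = 100.42 − 1.6434 = 98.78 bar

P ≈ 98.78 bar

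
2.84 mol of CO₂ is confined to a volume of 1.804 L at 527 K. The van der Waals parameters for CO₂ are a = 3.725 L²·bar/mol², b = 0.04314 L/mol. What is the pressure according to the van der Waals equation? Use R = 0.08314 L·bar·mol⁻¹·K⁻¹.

P ≈ 64.77 bar

P = nRT/(V − nb) − a n²/V²
nRT/(V − nb) = (2.84)(0.08314)(527)/(1.804 − 2.84×0.04314) = 124.43/1.6815 = 73.999 bar
a n²/V² = (3.725)(2.84)²/(1.804)² = 9.2319 bar
P = 73.999 − 9.2319 = 64.77 bar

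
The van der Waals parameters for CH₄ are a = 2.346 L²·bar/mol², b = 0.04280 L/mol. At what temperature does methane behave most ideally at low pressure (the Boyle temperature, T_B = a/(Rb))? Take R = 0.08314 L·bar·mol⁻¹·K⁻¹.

For a van der Waals gas the second virial coefficient B₂ = b − a/(RT) vanishes at T_B = a/(Rb).
T_B = 2.346/(0.08314×0.04280) = 2.346/0.0035584 = 659.3 K

T_B ≈ 659.3 K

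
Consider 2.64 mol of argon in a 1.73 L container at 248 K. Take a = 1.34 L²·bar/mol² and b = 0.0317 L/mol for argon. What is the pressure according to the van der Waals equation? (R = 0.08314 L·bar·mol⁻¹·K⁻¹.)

P ≈ 29.94 bar

P = nRT/(V − nb) − a n²/V²
nRT/(V − nb) = (2.64)(0.08314)(248)/(1.73 − 2.64×0.0317) = 54.433/1.6463 = 33.064 bar
a n²/V² = (1.34)(2.64)²/(1.73)² = 3.1205 bar
P = 33.064 − 3.1205 = 29.94 bar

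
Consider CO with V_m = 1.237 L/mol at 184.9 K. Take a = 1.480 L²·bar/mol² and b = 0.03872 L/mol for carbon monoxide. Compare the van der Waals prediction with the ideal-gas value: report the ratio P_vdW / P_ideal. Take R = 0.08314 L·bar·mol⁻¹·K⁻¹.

Ideal: P_ideal = RT/V_m = (0.08314)(184.9)/1.237 = 12.4273 bar
vdW: P = RT/(V_m − b) − a/V_m² = 15.3726/1.19828 − 1.480/1.53017 = 12.8289 − 0.967213 = 11.8617 bar
Ratio = 11.8617/12.4273 = 0.9545

P_vdW / P_ideal ≈ 0.9545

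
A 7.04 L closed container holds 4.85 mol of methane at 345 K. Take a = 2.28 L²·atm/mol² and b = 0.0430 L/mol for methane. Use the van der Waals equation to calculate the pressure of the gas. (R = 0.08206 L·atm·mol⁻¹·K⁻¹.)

P = nRT/(V − nb) − a n²/V²
nRT/(V − nb) = (4.85)(0.08206)(345)/(7.04 − 4.85×0.0430) = 137.31/6.8315 = 20.100 atm
a n²/V² = (2.28)(4.85)²/(7.04)² = 1.0821 atm
P = 20.100 − 1.0821 = 19.02 atm

P ≈ 19.02 atm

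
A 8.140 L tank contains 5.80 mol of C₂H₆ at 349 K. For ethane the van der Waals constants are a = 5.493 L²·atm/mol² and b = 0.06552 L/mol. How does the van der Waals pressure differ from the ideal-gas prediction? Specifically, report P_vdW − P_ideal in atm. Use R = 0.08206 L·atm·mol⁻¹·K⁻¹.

Ideal: P_ideal = nRT/V = (5.80)(0.08206)(349)/8.140 = 20.4061 atm
vdW: P = nRT/(V − nb) − a n²/V² = 166.106/7.75998 − 184.785/66.2596 = 21.4055 − 2.78880 = 18.6167 atm
ΔP = 18.6167 − 20.4061 = -1.789 atm

ΔP ≈ -1.789 atm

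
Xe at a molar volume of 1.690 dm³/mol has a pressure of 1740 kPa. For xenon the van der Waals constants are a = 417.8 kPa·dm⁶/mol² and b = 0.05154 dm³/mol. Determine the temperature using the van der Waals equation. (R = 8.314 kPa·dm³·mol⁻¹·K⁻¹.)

T ≈ 371.7 K

T = (P + a/V_m²)(V_m − b)/R
P + a/V_m² = 1740 + 417.8/(1.690)² = 1886.3 kPa
V_m − b = 1.690 − 0.05154 = 1.6385 dm³/mol
T = (1886.3)(1.6385)/8.314 = 371.7 K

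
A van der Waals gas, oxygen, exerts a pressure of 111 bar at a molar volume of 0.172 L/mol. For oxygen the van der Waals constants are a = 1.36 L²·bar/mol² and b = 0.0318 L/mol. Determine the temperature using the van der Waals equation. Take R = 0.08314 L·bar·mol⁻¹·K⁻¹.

T = (P + a/V_m²)(V_m − b)/R
P + a/V_m² = 111 + 1.36/(0.172)² = 156.97 bar
V_m − b = 0.172 − 0.0318 = 0.14020 L/mol
T = (156.97)(0.14020)/0.08314 = 264.7 K

T ≈ 264.7 K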